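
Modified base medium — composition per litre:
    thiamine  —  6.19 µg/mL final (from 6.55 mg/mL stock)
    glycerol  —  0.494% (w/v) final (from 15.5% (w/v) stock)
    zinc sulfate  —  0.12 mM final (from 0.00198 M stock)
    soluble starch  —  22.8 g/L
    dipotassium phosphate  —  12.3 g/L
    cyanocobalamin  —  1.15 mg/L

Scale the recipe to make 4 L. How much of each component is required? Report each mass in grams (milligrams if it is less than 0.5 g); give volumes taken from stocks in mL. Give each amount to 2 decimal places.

Scale factor relative to 1 L: 4.
thiamine: dilute stock: 6.19 µg/mL × 4000 mL ÷ 6550 µg/mL = 3.78 mL
glycerol: C1V1 = C2V2 → 0.494% ÷ 15.5% × 4000 mL = 127.48 mL
zinc sulfate: dilute stock: 0.12 mM × 4000 mL ÷ 1.98 mM = 242.42 mL
soluble starch: 22.8 g/L × 4 L = 91.20 g
dipotassium phosphate: 12.3 g/L × 4 L = 49.20 g
cyanocobalamin: 1.15 mg/L × 4 L = 4.60 mg

thiamine 3.78 mL; glycerol 127.48 mL; zinc sulfate 242.42 mL; soluble starch 91.20 g; dipotassium phosphate 49.20 g; cyanocobalamin 4.60 mg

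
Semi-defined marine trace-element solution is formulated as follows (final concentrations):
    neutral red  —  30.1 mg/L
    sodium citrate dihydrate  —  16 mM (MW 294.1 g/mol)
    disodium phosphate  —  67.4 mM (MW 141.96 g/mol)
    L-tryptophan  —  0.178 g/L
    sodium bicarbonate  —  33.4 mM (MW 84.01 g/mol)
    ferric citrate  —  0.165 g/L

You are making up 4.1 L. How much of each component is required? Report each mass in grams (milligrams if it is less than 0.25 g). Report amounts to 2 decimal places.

Scale factor relative to 1 L: 4.1.
neutral red: 30.1 mg/L × 4.1 L = 123.41 mg
sodium citrate dihydrate: 16 mmol/L × 294.1 g/mol × 4.1 L ÷ 1000 = 19.29 g
disodium phosphate: 67.4 mmol/L × 141.96 g/mol × 4.1 L ÷ 1000 = 39.23 g
L-tryptophan: 0.178 g/L × 4.1 L = 0.73 g
sodium bicarbonate: 33.4 mmol/L × 84.01 g/mol × 4.1 L ÷ 1000 = 11.50 g
ferric citrate: 0.165 g/L × 4.1 L = 0.68 g

neutral red 123.41 mg; sodium citrate dihydrate 19.29 g; disodium phosphate 39.23 g; L-tryptophan 0.73 g; sodium bicarbonate 11.50 g; ferric citrate 0.68 g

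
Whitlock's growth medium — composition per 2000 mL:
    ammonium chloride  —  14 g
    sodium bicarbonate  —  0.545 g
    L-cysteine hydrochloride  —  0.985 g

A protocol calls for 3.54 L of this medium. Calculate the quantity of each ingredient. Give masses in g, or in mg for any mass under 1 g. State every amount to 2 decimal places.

Ratio of target to recipe volume: 3540 / 2000 = 1.77.
ammonium chloride: 14 g × (3540 mL / 2000 mL) = 24.78 g
sodium bicarbonate: 0.545 g × (3540 mL / 2000 mL) = 0.96465 g = 964.65 mg
L-cysteine hydrochloride: 0.985 g × (3540 mL / 2000 mL) = 1.74 g

ammonium chloride 24.78 g; sodium bicarbonate 964.65 mg; L-cysteine hydrochloride 1.74 g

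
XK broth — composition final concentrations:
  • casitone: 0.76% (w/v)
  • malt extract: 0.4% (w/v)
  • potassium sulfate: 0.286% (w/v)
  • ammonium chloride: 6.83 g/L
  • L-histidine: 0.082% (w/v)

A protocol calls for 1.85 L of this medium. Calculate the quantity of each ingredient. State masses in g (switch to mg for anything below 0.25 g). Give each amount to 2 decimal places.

casitone 14.06 g; malt extract 7.40 g; potassium sulfate 5.29 g; ammonium chloride 12.64 g; L-histidine 1.52 g

Scale factor relative to 1 L: 1.85.
casitone: 0.76% w/v = 7.6 g/L → 7.6 × 1.85 L = 14.06 g
malt extract: 0.4% w/v = 4 g/L → 4 × 1.85 L = 7.40 g
potassium sulfate: 0.286 g per 100 mL × 1850 mL ÷ 100 = 5.29 g
ammonium chloride: 6.83 g/L × 1.85 L = 12.64 g
L-histidine: 0.082% w/v = 0.82 g/L → 0.82 × 1.85 L = 1.52 g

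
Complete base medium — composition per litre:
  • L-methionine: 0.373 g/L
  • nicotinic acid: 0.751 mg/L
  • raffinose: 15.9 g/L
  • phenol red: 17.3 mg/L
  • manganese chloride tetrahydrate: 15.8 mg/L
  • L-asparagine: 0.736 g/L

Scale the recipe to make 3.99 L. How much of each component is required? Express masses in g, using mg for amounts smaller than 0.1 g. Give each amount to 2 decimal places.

Scale factor relative to 1 L: 3.99.
L-methionine: 0.373 g/L × 3.99 L = 1.49 g
nicotinic acid: 0.751 mg/L × 3.99 L = 3.00 mg
raffinose: 15.9 g/L × 3.99 L = 63.44 g
phenol red: 17.3 mg/L × 3.99 L = 69.03 mg
manganese chloride tetrahydrate: 15.8 mg/L × 3.99 L = 63.04 mg
L-asparagine: 0.736 g/L × 3.99 L = 2.94 g

L-methionine 1.49 g; nicotinic acid 3.00 mg; raffinose 63.44 g; phenol red 69.03 mg; manganese chloride tetrahydrate 63.04 mg; L-asparagine 2.94 g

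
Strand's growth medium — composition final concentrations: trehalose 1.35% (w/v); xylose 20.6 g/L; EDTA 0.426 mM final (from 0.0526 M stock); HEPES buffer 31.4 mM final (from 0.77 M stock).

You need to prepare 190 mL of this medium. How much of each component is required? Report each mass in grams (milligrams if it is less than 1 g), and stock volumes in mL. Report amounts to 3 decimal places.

Target volume = 190 mL = 0.19 L.
trehalose: 1.35% w/v = 13.5 g/L → 13.5 × 0.19 L = 2.565 g
xylose: 20.6 g/L × 0.19 L = 3.914 g
EDTA: dilute stock: 0.426 mM × 190 mL ÷ 52.6 mM = 1.539 mL
HEPES buffer: V = C2·V2/C1 = 31.4 mM × 190 mL ÷ 770 mM = 7.748 mL

trehalose 2.565 g; xylose 3.914 g; EDTA 1.539 mL; HEPES buffer 7.748 mL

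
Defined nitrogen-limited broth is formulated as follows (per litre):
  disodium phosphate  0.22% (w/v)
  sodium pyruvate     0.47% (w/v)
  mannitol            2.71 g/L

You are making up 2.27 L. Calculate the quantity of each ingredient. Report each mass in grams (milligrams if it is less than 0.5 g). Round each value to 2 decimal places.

disodium phosphate 4.99 g; sodium pyruvate 10.67 g; mannitol 6.15 g

Working volume: 2.27 L.
disodium phosphate: 0.22 g per 100 mL × 2270 mL ÷ 100 = 4.99 g
sodium pyruvate: 0.47 g per 100 mL × 2270 mL ÷ 100 = 10.67 g
mannitol: 2.71 g/L × 2.27 L = 6.15 g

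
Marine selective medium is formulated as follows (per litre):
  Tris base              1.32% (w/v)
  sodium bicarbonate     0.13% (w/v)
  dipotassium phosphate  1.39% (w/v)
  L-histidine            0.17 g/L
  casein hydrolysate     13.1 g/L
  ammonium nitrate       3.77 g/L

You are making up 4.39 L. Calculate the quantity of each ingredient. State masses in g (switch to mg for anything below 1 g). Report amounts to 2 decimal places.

Working volume: 4.39 L.
Tris base: 1.32% w/v = 13.2 g/L → 13.2 × 4.39 L = 57.95 g
sodium bicarbonate: 0.13% w/v = 1.3 g/L → 1.3 × 4.39 L = 5.71 g
dipotassium phosphate: 1.39% w/v = 13.9 g/L → 13.9 × 4.39 L = 61.02 g
L-histidine: 0.17 g/L × 4.39 L = 0.7463 g = 746.30 mg
casein hydrolysate: 13.1 g/L × 4.39 L = 57.51 g
ammonium nitrate: 3.77 g/L × 4.39 L = 16.55 g

Tris base 57.95 g; sodium bicarbonate 5.71 g; dipotassium phosphate 61.02 g; L-histidine 746.30 mg; casein hydrolysate 57.51 g; ammonium nitrate 16.55 g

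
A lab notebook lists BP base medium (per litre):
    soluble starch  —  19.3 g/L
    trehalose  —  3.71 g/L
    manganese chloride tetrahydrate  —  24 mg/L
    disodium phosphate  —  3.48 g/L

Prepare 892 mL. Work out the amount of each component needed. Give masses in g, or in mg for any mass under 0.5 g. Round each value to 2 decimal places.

soluble starch 17.22 g; trehalose 3.31 g; manganese chloride tetrahydrate 21.41 mg; disodium phosphate 3.10 g

Working volume: 892 mL = 0.892 L.
soluble starch: 19.3 g/L × 0.892 L = 17.22 g
trehalose: 3.71 g/L × 0.892 L = 3.31 g
manganese chloride tetrahydrate: 24 mg/L × 0.892 L = 21.41 mg
disodium phosphate: 3.48 g/L × 0.892 L = 3.10 g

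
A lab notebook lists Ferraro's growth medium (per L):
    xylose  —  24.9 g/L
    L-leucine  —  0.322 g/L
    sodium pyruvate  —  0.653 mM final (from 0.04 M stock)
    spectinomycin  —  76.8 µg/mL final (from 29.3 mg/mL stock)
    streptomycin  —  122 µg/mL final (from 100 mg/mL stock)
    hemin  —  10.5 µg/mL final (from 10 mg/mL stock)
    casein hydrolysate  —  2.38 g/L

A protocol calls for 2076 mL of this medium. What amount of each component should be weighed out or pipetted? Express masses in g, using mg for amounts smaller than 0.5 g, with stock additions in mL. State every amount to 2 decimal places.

xylose 51.69 g; L-leucine 0.67 g; sodium pyruvate 33.89 mL; spectinomycin 5.44 mL; streptomycin 2.53 mL; hemin 2.18 mL; casein hydrolysate 4.94 g

Scale factor relative to 1 L: 2.076.
xylose: 24.9 g/L × 2.076 L = 51.69 g
L-leucine: 0.322 g/L × 2.076 L = 0.67 g
sodium pyruvate: V = C2·V2/C1 = 0.653 mM × 2076 mL ÷ 40 mM = 33.89 mL
spectinomycin: C1V1 = C2V2 → 76.8 µg/mL × 2076 mL ÷ 29300 µg/mL = 5.44 mL
streptomycin: C1V1 = C2V2 → 122 µg/mL × 2076 mL ÷ 100000 µg/mL = 2.53 mL
hemin: C1V1 = C2V2 → 10.5 µg/mL × 2076 mL ÷ 10000 µg/mL = 2.18 mL
casein hydrolysate: 2.38 g/L × 2.076 L = 4.94 g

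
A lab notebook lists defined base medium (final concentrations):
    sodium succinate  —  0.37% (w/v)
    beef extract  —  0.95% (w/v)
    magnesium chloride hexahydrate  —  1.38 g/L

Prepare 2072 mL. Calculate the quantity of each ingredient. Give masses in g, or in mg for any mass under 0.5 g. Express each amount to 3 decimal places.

Working volume: 2072 mL = 2.072 L.
sodium succinate: 0.37 g per 100 mL × 2072 mL ÷ 100 = 7.666 g
beef extract: 0.95 g per 100 mL × 2072 mL ÷ 100 = 19.684 g
magnesium chloride hexahydrate: 1.38 g/L × 2.072 L = 2.859 g

sodium succinate 7.666 g; beef extract 19.684 g; magnesium chloride hexahydrate 2.859 g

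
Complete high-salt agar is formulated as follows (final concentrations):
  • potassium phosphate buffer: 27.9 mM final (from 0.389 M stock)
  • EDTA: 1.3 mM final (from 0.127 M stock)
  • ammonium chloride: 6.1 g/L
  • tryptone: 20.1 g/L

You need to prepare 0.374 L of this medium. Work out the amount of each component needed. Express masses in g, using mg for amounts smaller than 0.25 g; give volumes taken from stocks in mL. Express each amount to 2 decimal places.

Working volume: 0.374 L.
potassium phosphate buffer: dilute stock: 27.9 mM × 374 mL ÷ 389 mM = 26.82 mL
EDTA: C1V1 = C2V2 → 1.3 mM × 374 mL ÷ 127 mM = 3.83 mL
ammonium chloride: 6.1 g/L × 0.374 L = 2.28 g
tryptone: 20.1 g/L × 0.374 L = 7.52 g

potassium phosphate buffer 26.82 mL; EDTA 3.83 mL; ammonium chloride 2.28 g; tryptone 7.52 g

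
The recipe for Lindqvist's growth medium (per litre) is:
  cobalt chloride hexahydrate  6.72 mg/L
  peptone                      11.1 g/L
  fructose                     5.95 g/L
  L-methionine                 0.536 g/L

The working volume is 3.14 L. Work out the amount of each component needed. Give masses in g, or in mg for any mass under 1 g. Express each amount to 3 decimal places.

cobalt chloride hexahydrate 21.101 mg; peptone 34.854 g; fructose 18.683 g; L-methionine 1.683 g

Working volume: 3.14 L.
cobalt chloride hexahydrate: 6.72 mg/L × 3.14 L = 21.101 mg
peptone: 11.1 g/L × 3.14 L = 34.854 g
fructose: 5.95 g/L × 3.14 L = 18.683 g
L-methionine: 0.536 g/L × 3.14 L = 1.683 g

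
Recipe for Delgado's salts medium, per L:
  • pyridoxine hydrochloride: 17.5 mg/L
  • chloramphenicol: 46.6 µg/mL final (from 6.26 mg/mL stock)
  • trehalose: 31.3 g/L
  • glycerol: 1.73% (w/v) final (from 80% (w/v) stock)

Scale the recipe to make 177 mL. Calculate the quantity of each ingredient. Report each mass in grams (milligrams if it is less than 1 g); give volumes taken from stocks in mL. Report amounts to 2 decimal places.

Scale factor relative to 1 L: 0.177.
pyridoxine hydrochloride: 17.5 mg/L × 0.177 L = 3.10 mg
chloramphenicol: dilute stock: 46.6 µg/mL × 177 mL ÷ 6260 µg/mL = 1.32 mL
trehalose: 31.3 g/L × 0.177 L = 5.54 g
glycerol: dilute stock: 1.73% ÷ 80% × 177 mL = 3.83 mL

pyridoxine hydrochloride 3.10 mg; chloramphenicol 1.32 mL; trehalose 5.54 g; glycerol 3.83 mL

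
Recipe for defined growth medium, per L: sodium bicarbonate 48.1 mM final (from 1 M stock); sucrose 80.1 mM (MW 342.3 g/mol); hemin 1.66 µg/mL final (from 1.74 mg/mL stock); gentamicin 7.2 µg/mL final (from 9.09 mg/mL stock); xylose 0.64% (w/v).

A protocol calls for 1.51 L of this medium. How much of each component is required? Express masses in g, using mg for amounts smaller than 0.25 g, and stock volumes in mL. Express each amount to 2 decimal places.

sodium bicarbonate 72.63 mL; sucrose 41.40 g; hemin 1.44 mL; gentamicin 1.20 mL; xylose 9.66 g

Working volume: 1.51 L.
sodium bicarbonate: V = C2·V2/C1 = 48.1 mM × 1510 mL ÷ 1000 mM = 72.63 mL
sucrose: 80.1 mmol/L × 342.3 g/mol × 1.51 L ÷ 1000 = 41.40 g
hemin: V = C2·V2/C1 = 1.66 µg/mL × 1510 mL ÷ 1740 µg/mL = 1.44 mL
gentamicin: C1V1 = C2V2 → 7.2 µg/mL × 1510 mL ÷ 9090 µg/mL = 1.20 mL
xylose: 0.64% w/v = 6.4 g/L → 6.4 × 1.51 L = 9.66 g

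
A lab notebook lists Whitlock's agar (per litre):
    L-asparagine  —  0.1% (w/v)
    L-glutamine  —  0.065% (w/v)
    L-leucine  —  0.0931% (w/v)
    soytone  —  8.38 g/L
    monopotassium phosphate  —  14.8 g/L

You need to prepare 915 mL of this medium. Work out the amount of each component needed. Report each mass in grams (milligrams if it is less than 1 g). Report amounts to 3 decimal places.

L-asparagine 915.000 mg; L-glutamine 594.750 mg; L-leucine 851.865 mg; soytone 7.668 g; monopotassium phosphate 13.542 g

Working volume: 915 mL = 0.915 L.
L-asparagine: 0.1 g per 100 mL × 915 mL ÷ 100 = 0.915 g = 915.000 mg
L-glutamine: 0.065 g per 100 mL × 915 mL ÷ 100 = 0.59475 g = 594.750 mg
L-leucine: 0.0931% w/v = 0.931 g/L → 0.931 × 0.915 L = 0.851865 g = 851.865 mg
soytone: 8.38 g/L × 0.915 L = 7.668 g
monopotassium phosphate: 14.8 g/L × 0.915 L = 13.542 g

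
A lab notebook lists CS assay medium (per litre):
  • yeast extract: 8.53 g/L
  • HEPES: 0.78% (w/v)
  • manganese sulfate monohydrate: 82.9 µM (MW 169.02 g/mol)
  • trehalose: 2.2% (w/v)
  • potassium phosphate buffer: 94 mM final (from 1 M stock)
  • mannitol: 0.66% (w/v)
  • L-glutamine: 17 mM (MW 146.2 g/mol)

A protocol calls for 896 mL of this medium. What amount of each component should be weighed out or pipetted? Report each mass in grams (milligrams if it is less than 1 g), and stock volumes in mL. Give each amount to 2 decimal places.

yeast extract 7.64 g; HEPES 6.99 g; manganese sulfate monohydrate 12.55 mg; trehalose 19.71 g; potassium phosphate buffer 84.22 mL; mannitol 5.91 g; L-glutamine 2.23 g

Working volume: 896 mL = 0.896 L.
yeast extract: 8.53 g/L × 0.896 L = 7.64 g
HEPES: 0.78 g per 100 mL × 896 mL ÷ 100 = 6.99 g
manganese sulfate monohydrate: 82.9 µmol/L × 169.02 g/mol × 0.896 L ÷ 1000 = 12.55 mg
trehalose: 2.2% w/v = 22 g/L → 22 × 0.896 L = 19.71 g
potassium phosphate buffer: C1V1 = C2V2 → 94 mM × 896 mL ÷ 1000 mM = 84.22 mL
mannitol: 0.66% w/v = 6.6 g/L → 6.6 × 0.896 L = 5.91 g
L-glutamine: 17 mmol/L × 146.2 g/mol × 0.896 L ÷ 1000 = 2.23 g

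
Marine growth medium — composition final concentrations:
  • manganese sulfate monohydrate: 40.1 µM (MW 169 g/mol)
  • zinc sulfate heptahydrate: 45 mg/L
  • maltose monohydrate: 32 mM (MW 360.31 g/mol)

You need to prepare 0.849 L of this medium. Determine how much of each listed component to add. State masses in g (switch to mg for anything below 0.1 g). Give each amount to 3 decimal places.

manganese sulfate monohydrate 5.754 mg; zinc sulfate heptahydrate 38.205 mg; maltose monohydrate 9.789 g

Working volume: 0.849 L.
manganese sulfate monohydrate: 40.1 µmol/L × 169 g/mol × 0.849 L ÷ 1000 = 5.754 mg
zinc sulfate heptahydrate: 45 mg/L × 0.849 L = 38.205 mg
maltose monohydrate: 32 mmol/L × 360.31 g/mol × 0.849 L ÷ 1000 = 9.789 g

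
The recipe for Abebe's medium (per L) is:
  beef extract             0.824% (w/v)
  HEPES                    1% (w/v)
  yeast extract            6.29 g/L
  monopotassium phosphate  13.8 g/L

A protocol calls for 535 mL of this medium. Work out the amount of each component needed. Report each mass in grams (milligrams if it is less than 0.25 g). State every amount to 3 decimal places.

Target volume = 535 mL = 0.535 L.
beef extract: 0.824% w/v = 8.24 g/L → 8.24 × 0.535 L = 4.408 g
HEPES: 1 g per 100 mL × 535 mL ÷ 100 = 5.350 g
yeast extract: 6.29 g/L × 0.535 L = 3.365 g
monopotassium phosphate: 13.8 g/L × 0.535 L = 7.383 g

beef extract 4.408 g; HEPES 5.350 g; yeast extract 3.365 g; monopotassium phosphate 7.383 g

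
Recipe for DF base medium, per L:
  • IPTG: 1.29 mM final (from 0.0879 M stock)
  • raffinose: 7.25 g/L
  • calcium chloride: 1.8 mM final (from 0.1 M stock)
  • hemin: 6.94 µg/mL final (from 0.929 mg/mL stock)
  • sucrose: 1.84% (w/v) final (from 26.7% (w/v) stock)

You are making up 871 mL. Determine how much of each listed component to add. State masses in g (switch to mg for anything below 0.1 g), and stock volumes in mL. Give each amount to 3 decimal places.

IPTG 12.783 mL; raffinose 6.315 g; calcium chloride 15.678 mL; hemin 6.507 mL; sucrose 60.024 mL

Working volume: 871 mL = 0.871 L.
IPTG: dilute stock: 1.29 mM × 871 mL ÷ 87.9 mM = 12.783 mL
raffinose: 7.25 g/L × 0.871 L = 6.315 g
calcium chloride: V = C2·V2/C1 = 1.8 mM × 871 mL ÷ 100 mM = 15.678 mL
hemin: V = C2·V2/C1 = 6.94 µg/mL × 871 mL ÷ 929 µg/mL = 6.507 mL
sucrose: dilute stock: 1.84% ÷ 26.7% × 871 mL = 60.024 mL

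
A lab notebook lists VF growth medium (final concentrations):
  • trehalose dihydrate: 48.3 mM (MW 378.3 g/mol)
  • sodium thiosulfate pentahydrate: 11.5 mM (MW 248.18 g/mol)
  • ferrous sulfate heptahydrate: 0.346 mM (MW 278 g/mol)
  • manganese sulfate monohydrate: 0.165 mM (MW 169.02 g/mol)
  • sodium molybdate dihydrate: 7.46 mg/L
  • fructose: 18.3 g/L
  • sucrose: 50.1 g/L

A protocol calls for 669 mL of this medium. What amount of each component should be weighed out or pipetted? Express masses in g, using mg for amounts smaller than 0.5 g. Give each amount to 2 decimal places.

trehalose dihydrate 12.22 g; sodium thiosulfate pentahydrate 1.91 g; ferrous sulfate heptahydrate 64.35 mg; manganese sulfate monohydrate 18.66 mg; sodium molybdate dihydrate 4.99 mg; fructose 12.24 g; sucrose 33.52 g

Working volume: 669 mL = 0.669 L.
trehalose dihydrate: 48.3 mmol/L × 378.3 g/mol × 0.669 L ÷ 1000 = 12.22 g
sodium thiosulfate pentahydrate: 11.5 mmol/L × 248.18 g/mol × 0.669 L ÷ 1000 = 1.91 g
ferrous sulfate heptahydrate: 0.346 mmol/L × 278 mg/mmol × 0.669 L = 64.35 mg
manganese sulfate monohydrate: 0.165 mmol/L × 169.02 mg/mmol × 0.669 L = 18.66 mg
sodium molybdate dihydrate: 7.46 mg/L × 0.669 L = 4.99 mg
fructose: 18.3 g/L × 0.669 L = 12.24 g
sucrose: 50.1 g/L × 0.669 L = 33.52 g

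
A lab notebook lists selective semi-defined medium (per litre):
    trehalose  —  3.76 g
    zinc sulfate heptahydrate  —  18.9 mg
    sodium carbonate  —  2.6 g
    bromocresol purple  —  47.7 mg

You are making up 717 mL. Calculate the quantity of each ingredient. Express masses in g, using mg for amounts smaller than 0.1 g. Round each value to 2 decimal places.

trehalose 2.70 g; zinc sulfate heptahydrate 13.55 mg; sodium carbonate 1.86 g; bromocresol purple 34.20 mg

Ratio of target to recipe volume: 717 / 1000 = 0.717.
trehalose: 3.76 g × (717 mL / 1000 mL) = 2.70 g
zinc sulfate heptahydrate: 18.9 mg × (717 mL / 1000 mL) = 13.55 mg
sodium carbonate: 2.6 g × (717 mL / 1000 mL) = 1.86 g
bromocresol purple: 47.7 mg × (717 mL / 1000 mL) = 34.20 mg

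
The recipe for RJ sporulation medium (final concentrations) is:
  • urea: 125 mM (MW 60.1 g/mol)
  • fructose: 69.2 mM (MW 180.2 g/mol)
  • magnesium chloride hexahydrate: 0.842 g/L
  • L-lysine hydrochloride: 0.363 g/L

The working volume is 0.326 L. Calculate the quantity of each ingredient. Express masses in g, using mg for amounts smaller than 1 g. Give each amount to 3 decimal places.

Scale factor relative to 1 L: 0.326.
urea: 125 mmol/L × 60.1 g/mol × 0.326 L ÷ 1000 = 2.449 g
fructose: 69.2 mmol/L × 180.2 g/mol × 0.326 L ÷ 1000 = 4.065 g
magnesium chloride hexahydrate: 0.842 g/L × 0.326 L = 0.274492 g = 274.492 mg
L-lysine hydrochloride: 0.363 g/L × 0.326 L = 0.118338 g = 118.338 mg

urea 2.449 g; fructose 4.065 g; magnesium chloride hexahydrate 274.492 mg; L-lysine hydrochloride 118.338 mg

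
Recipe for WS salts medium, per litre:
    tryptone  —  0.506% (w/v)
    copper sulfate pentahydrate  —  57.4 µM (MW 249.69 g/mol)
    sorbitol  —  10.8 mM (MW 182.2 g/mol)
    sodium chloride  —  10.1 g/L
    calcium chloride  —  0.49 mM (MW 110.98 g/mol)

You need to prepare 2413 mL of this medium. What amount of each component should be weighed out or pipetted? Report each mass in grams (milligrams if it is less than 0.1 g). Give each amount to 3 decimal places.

tryptone 12.210 g; copper sulfate pentahydrate 34.584 mg; sorbitol 4.748 g; sodium chloride 24.371 g; calcium chloride 0.131 g

Working volume: 2413 mL = 2.413 L.
tryptone: 0.506 g per 100 mL × 2413 mL ÷ 100 = 12.210 g
copper sulfate pentahydrate: 57.4 µmol/L × 249.69 g/mol × 2.413 L ÷ 1000 = 34.584 mg
sorbitol: 10.8 mmol/L × 182.2 g/mol × 2.413 L ÷ 1000 = 4.748 g
sodium chloride: 10.1 g/L × 2.413 L = 24.371 g
calcium chloride: 0.49 mmol/L × 110.98 g/mol × 2.413 L ÷ 1000 = 0.131 g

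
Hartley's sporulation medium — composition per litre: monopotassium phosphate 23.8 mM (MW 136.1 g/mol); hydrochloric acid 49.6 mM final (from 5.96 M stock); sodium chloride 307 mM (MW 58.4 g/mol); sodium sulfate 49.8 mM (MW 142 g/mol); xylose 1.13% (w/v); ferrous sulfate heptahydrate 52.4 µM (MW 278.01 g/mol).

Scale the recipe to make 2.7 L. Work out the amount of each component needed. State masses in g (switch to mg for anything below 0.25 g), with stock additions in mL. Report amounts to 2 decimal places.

Scale factor relative to 1 L: 2.7.
monopotassium phosphate: 23.8 mmol/L × 136.1 g/mol × 2.7 L ÷ 1000 = 8.75 g
hydrochloric acid: dilute stock: 49.6 mM × 2700 mL ÷ 5960 mM = 22.47 mL
sodium chloride: 307 mmol/L × 58.4 g/mol × 2.7 L ÷ 1000 = 48.41 g
sodium sulfate: 49.8 mmol/L × 142 g/mol × 2.7 L ÷ 1000 = 19.09 g
xylose: 1.13% w/v = 11.3 g/L → 11.3 × 2.7 L = 30.51 g
ferrous sulfate heptahydrate: 52.4 µmol/L × 278.01 g/mol × 2.7 L ÷ 1000 = 39.33 mg

monopotassium phosphate 8.75 g; hydrochloric acid 22.47 mL; sodium chloride 48.41 g; sodium sulfate 19.09 g; xylose 30.51 g; ferrous sulfate heptahydrate 39.33 mg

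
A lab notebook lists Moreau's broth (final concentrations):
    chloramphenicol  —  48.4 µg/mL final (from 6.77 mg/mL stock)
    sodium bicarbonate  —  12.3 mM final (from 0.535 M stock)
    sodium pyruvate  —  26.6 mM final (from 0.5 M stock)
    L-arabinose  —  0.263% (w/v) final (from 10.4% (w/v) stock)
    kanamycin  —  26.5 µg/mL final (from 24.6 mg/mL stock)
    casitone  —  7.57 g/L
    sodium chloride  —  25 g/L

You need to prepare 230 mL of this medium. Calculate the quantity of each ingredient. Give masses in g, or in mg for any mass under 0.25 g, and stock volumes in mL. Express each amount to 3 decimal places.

chloramphenicol 1.644 mL; sodium bicarbonate 5.288 mL; sodium pyruvate 12.236 mL; L-arabinose 5.816 mL; kanamycin 0.248 mL; casitone 1.741 g; sodium chloride 5.750 g

Target volume = 230 mL = 0.23 L.
chloramphenicol: C1V1 = C2V2 → 48.4 µg/mL × 230 mL ÷ 6770 µg/mL = 1.644 mL
sodium bicarbonate: C1V1 = C2V2 → 12.3 mM × 230 mL ÷ 535 mM = 5.288 mL
sodium pyruvate: C1V1 = C2V2 → 26.6 mM × 230 mL ÷ 500 mM = 12.236 mL
L-arabinose: C1V1 = C2V2 → 0.263% ÷ 10.4% × 230 mL = 5.816 mL
kanamycin: V = C2·V2/C1 = 26.5 µg/mL × 230 mL ÷ 24600 µg/mL = 0.248 mL
casitone: 7.57 g/L × 0.23 L = 1.741 g
sodium chloride: 25 g/L × 0.23 L = 5.750 g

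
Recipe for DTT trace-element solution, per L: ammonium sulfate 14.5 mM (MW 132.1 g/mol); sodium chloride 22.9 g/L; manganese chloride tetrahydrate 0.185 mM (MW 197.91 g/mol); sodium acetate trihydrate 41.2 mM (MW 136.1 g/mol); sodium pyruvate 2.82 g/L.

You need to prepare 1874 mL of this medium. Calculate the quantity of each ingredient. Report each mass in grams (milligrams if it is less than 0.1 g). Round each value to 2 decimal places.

ammonium sulfate 3.59 g; sodium chloride 42.91 g; manganese chloride tetrahydrate 68.61 mg; sodium acetate trihydrate 10.51 g; sodium pyruvate 5.28 g

Scale factor relative to 1 L: 1.874.
ammonium sulfate: 14.5 mmol/L × 132.1 g/mol × 1.874 L ÷ 1000 = 3.59 g
sodium chloride: 22.9 g/L × 1.874 L = 42.91 g
manganese chloride tetrahydrate: 0.185 mmol/L × 197.91 mg/mmol × 1.874 L = 68.61 mg
sodium acetate trihydrate: 41.2 mmol/L × 136.1 g/mol × 1.874 L ÷ 1000 = 10.51 g
sodium pyruvate: 2.82 g/L × 1.874 L = 5.28 g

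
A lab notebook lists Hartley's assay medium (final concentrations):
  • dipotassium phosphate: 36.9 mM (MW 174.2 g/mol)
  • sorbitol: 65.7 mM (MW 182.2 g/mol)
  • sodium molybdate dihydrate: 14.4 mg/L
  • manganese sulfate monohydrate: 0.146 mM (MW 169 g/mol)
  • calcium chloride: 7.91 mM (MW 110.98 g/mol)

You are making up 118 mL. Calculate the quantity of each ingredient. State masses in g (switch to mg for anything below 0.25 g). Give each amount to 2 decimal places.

Working volume: 118 mL = 0.118 L.
dipotassium phosphate: 36.9 mmol/L × 174.2 g/mol × 0.118 L ÷ 1000 = 0.76 g
sorbitol: 65.7 mmol/L × 182.2 g/mol × 0.118 L ÷ 1000 = 1.41 g
sodium molybdate dihydrate: 14.4 mg/L × 0.118 L = 1.70 mg
manganese sulfate monohydrate: 0.146 mmol/L × 169 mg/mmol × 0.118 L = 2.91 mg
calcium chloride: 7.91 mmol/L × 110.98 mg/mmol × 0.118 L = 103.59 mg

dipotassium phosphate 0.76 g; sorbitol 1.41 g; sodium molybdate dihydrate 1.70 mg; manganese sulfate monohydrate 2.91 mg; calcium chloride 103.59 mg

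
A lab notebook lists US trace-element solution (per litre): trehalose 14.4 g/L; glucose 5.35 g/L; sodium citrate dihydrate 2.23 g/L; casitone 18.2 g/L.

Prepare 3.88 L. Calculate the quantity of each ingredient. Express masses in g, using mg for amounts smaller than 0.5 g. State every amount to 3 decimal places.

Scale factor relative to 1 L: 3.88.
trehalose: 14.4 g/L × 3.88 L = 55.872 g
glucose: 5.35 g/L × 3.88 L = 20.758 g
sodium citrate dihydrate: 2.23 g/L × 3.88 L = 8.652 g
casitone: 18.2 g/L × 3.88 L = 70.616 g

trehalose 55.872 g; glucose 20.758 g; sodium citrate dihydrate 8.652 g; casitone 70.616 g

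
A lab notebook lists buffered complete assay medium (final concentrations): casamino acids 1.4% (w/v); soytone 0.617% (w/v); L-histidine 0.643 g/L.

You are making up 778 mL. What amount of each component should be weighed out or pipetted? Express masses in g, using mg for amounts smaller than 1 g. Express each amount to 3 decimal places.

Working volume: 778 mL = 0.778 L.
casamino acids: 1.4 g per 100 mL × 778 mL ÷ 100 = 10.892 g
soytone: 0.617% w/v = 6.17 g/L → 6.17 × 0.778 L = 4.800 g
L-histidine: 0.643 g/L × 0.778 L = 0.500254 g = 500.254 mg

casamino acids 10.892 g; soytone 4.800 g; L-histidine 500.254 mg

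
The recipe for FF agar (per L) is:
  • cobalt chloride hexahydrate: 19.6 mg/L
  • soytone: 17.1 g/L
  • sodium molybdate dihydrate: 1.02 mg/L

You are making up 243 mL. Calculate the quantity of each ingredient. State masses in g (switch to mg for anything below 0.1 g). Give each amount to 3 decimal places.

cobalt chloride hexahydrate 4.763 mg; soytone 4.155 g; sodium molybdate dihydrate 0.248 mg

Target volume = 243 mL = 0.243 L.
cobalt chloride hexahydrate: 19.6 mg/L × 0.243 L = 4.763 mg
soytone: 17.1 g/L × 0.243 L = 4.155 g
sodium molybdate dihydrate: 1.02 mg/L × 0.243 L = 0.248 mg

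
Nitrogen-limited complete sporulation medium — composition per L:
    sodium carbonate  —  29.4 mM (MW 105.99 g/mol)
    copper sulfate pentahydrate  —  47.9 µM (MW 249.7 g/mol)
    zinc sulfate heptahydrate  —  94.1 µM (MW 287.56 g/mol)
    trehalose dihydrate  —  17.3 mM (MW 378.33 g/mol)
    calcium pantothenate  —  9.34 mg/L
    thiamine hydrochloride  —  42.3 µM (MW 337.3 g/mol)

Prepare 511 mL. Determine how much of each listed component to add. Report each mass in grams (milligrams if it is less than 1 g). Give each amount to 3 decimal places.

sodium carbonate 1.592 g; copper sulfate pentahydrate 6.112 mg; zinc sulfate heptahydrate 13.827 mg; trehalose dihydrate 3.345 g; calcium pantothenate 4.773 mg; thiamine hydrochloride 7.291 mg

Target volume = 511 mL = 0.511 L.
sodium carbonate: 29.4 mmol/L × 105.99 g/mol × 0.511 L ÷ 1000 = 1.592 g
copper sulfate pentahydrate: 47.9 µmol/L × 249.7 g/mol × 0.511 L ÷ 1000 = 6.112 mg
zinc sulfate heptahydrate: 94.1 µmol/L × 287.56 g/mol × 0.511 L ÷ 1000 = 13.827 mg
trehalose dihydrate: 17.3 mmol/L × 378.33 g/mol × 0.511 L ÷ 1000 = 3.345 g
calcium pantothenate: 9.34 mg/L × 0.511 L = 4.773 mg
thiamine hydrochloride: 42.3 µmol/L × 337.3 g/mol × 0.511 L ÷ 1000 = 7.291 mg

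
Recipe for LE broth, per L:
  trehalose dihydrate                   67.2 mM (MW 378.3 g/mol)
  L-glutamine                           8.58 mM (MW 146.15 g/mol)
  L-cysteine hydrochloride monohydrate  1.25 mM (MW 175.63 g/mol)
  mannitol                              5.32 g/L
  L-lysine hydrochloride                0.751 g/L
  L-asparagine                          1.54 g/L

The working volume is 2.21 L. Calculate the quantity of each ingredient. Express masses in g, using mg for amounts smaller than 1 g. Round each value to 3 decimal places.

Working volume: 2.21 L.
trehalose dihydrate: 67.2 mmol/L × 378.3 g/mol × 2.21 L ÷ 1000 = 56.182 g
L-glutamine: 8.58 mmol/L × 146.15 g/mol × 2.21 L ÷ 1000 = 2.771 g
L-cysteine hydrochloride monohydrate: 1.25 mmol/L × 175.63 mg/mmol × 2.21 L = 485.178 mg
mannitol: 5.32 g/L × 2.21 L = 11.757 g
L-lysine hydrochloride: 0.751 g/L × 2.21 L = 1.660 g
L-asparagine: 1.54 g/L × 2.21 L = 3.403 g

trehalose dihydrate 56.182 g; L-glutamine 2.771 g; L-cysteine hydrochloride monohydrate 485.178 mg; mannitol 11.757 g; L-lysine hydrochloride 1.660 g; L-asparagine 3.403 g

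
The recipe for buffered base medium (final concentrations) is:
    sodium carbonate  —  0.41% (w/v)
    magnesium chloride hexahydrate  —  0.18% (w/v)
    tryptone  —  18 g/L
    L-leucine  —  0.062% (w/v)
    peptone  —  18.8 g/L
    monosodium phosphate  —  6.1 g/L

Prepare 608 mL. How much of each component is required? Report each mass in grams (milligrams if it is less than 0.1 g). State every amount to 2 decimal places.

sodium carbonate 2.49 g; magnesium chloride hexahydrate 1.09 g; tryptone 10.94 g; L-leucine 0.38 g; peptone 11.43 g; monosodium phosphate 3.71 g

Scale factor relative to 1 L: 0.608.
sodium carbonate: 0.41 g per 100 mL × 608 mL ÷ 100 = 2.49 g
magnesium chloride hexahydrate: 0.18% w/v = 1.8 g/L → 1.8 × 0.608 L = 1.09 g
tryptone: 18 g/L × 0.608 L = 10.94 g
L-leucine: 0.062% w/v = 0.62 g/L → 0.62 × 0.608 L = 0.38 g
peptone: 18.8 g/L × 0.608 L = 11.43 g
monosodium phosphate: 6.1 g/L × 0.608 L = 3.71 g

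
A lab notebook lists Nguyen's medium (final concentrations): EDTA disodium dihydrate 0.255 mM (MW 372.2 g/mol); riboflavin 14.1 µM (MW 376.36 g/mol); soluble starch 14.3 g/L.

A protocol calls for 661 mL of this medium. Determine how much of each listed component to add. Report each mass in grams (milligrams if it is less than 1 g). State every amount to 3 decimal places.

EDTA disodium dihydrate 62.736 mg; riboflavin 3.508 mg; soluble starch 9.452 g

Target volume = 661 mL = 0.661 L.
EDTA disodium dihydrate: 0.255 mmol/L × 372.2 mg/mmol × 0.661 L = 62.736 mg
riboflavin: 14.1 µmol/L × 376.36 g/mol × 0.661 L ÷ 1000 = 3.508 mg
soluble starch: 14.3 g/L × 0.661 L = 9.452 g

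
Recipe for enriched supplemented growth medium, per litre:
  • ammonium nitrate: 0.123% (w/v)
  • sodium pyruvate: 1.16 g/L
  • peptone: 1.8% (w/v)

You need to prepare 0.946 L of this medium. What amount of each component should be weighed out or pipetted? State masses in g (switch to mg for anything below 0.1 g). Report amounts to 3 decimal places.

ammonium nitrate 1.164 g; sodium pyruvate 1.097 g; peptone 17.028 g

Scale factor relative to 1 L: 0.946.
ammonium nitrate: 0.123% w/v = 1.23 g/L → 1.23 × 0.946 L = 1.164 g
sodium pyruvate: 1.16 g/L × 0.946 L = 1.097 g
peptone: 1.8% w/v = 18 g/L → 18 × 0.946 L = 17.028 g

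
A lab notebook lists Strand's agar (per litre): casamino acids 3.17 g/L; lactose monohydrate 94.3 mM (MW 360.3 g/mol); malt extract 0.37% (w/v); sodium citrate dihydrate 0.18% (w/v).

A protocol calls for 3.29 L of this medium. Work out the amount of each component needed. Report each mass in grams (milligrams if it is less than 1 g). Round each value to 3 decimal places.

Working volume: 3.29 L.
casamino acids: 3.17 g/L × 3.29 L = 10.429 g
lactose monohydrate: 94.3 mmol/L × 360.3 g/mol × 3.29 L ÷ 1000 = 111.782 g
malt extract: 0.37 g per 100 mL × 3290 mL ÷ 100 = 12.173 g
sodium citrate dihydrate: 0.18 g per 100 mL × 3290 mL ÷ 100 = 5.922 g

casamino acids 10.429 g; lactose monohydrate 111.782 g; malt extract 12.173 g; sodium citrate dihydrate 5.922 g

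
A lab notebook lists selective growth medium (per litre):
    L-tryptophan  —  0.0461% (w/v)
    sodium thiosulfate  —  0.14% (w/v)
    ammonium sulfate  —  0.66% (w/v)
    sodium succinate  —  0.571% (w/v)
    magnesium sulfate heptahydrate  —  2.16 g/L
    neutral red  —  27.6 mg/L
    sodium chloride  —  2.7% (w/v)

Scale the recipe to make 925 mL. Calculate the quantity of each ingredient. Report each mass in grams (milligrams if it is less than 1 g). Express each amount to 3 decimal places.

L-tryptophan 426.425 mg; sodium thiosulfate 1.295 g; ammonium sulfate 6.105 g; sodium succinate 5.282 g; magnesium sulfate heptahydrate 1.998 g; neutral red 25.530 mg; sodium chloride 24.975 g

Target volume = 925 mL = 0.925 L.
L-tryptophan: 0.0461% w/v = 0.461 g/L → 0.461 × 0.925 L = 0.426425 g = 426.425 mg
sodium thiosulfate: 0.14% w/v = 1.4 g/L → 1.4 × 0.925 L = 1.295 g
ammonium sulfate: 0.66 g per 100 mL × 925 mL ÷ 100 = 6.105 g
sodium succinate: 0.571 g per 100 mL × 925 mL ÷ 100 = 5.282 g
magnesium sulfate heptahydrate: 2.16 g/L × 0.925 L = 1.998 g
neutral red: 27.6 mg/L × 0.925 L = 25.530 mg
sodium chloride: 2.7% w/v = 27 g/L → 27 × 0.925 L = 24.975 g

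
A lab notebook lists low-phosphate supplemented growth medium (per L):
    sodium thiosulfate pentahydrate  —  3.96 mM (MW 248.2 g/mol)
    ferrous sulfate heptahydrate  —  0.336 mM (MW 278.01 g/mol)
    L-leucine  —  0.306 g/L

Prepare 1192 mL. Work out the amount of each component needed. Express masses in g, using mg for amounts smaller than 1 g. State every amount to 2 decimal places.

sodium thiosulfate pentahydrate 1.17 g; ferrous sulfate heptahydrate 111.35 mg; L-leucine 364.75 mg

Target volume = 1192 mL = 1.192 L.
sodium thiosulfate pentahydrate: 3.96 mmol/L × 248.2 g/mol × 1.192 L ÷ 1000 = 1.17 g
ferrous sulfate heptahydrate: 0.336 mmol/L × 278.01 mg/mmol × 1.192 L = 111.35 mg
L-leucine: 0.306 g/L × 1.192 L = 0.364752 g = 364.75 mg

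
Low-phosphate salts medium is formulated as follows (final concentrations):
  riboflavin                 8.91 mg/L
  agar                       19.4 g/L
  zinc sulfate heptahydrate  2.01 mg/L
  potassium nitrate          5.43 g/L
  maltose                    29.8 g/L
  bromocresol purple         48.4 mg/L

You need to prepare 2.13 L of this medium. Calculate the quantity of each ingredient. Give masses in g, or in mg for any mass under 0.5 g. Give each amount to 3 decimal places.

riboflavin 18.978 mg; agar 41.322 g; zinc sulfate heptahydrate 4.281 mg; potassium nitrate 11.566 g; maltose 63.474 g; bromocresol purple 103.092 mg

Working volume: 2.13 L.
riboflavin: 8.91 mg/L × 2.13 L = 18.978 mg
agar: 19.4 g/L × 2.13 L = 41.322 g
zinc sulfate heptahydrate: 2.01 mg/L × 2.13 L = 4.281 mg
potassium nitrate: 5.43 g/L × 2.13 L = 11.566 g
maltose: 29.8 g/L × 2.13 L = 63.474 g
bromocresol purple: 48.4 mg/L × 2.13 L = 103.092 mg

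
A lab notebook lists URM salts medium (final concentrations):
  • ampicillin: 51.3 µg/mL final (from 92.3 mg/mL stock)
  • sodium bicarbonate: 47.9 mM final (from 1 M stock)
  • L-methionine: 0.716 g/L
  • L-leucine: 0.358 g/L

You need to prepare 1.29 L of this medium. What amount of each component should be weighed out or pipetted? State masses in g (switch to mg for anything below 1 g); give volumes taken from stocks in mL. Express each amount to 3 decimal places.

ampicillin 0.717 mL; sodium bicarbonate 61.791 mL; L-methionine 923.640 mg; L-leucine 461.820 mg

Scale factor relative to 1 L: 1.29.
ampicillin: dilute stock: 51.3 µg/mL × 1290 mL ÷ 92300 µg/mL = 0.717 mL
sodium bicarbonate: V = C2·V2/C1 = 47.9 mM × 1290 mL ÷ 1000 mM = 61.791 mL
L-methionine: 0.716 g/L × 1.29 L = 0.92364 g = 923.640 mg
L-leucine: 0.358 g/L × 1.29 L = 0.46182 g = 461.820 mg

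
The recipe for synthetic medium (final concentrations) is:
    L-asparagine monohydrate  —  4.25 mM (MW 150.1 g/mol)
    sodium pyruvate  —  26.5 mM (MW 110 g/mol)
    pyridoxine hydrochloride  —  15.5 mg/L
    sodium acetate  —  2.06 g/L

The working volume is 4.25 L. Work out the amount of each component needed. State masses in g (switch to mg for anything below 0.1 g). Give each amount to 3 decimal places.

Working volume: 4.25 L.
L-asparagine monohydrate: 4.25 mmol/L × 150.1 g/mol × 4.25 L ÷ 1000 = 2.711 g
sodium pyruvate: 26.5 mmol/L × 110 g/mol × 4.25 L ÷ 1000 = 12.389 g
pyridoxine hydrochloride: 15.5 mg/L × 4.25 L = 65.875 mg
sodium acetate: 2.06 g/L × 4.25 L = 8.755 g

L-asparagine monohydrate 2.711 g; sodium pyruvate 12.389 g; pyridoxine hydrochloride 65.875 mg; sodium acetate 8.755 g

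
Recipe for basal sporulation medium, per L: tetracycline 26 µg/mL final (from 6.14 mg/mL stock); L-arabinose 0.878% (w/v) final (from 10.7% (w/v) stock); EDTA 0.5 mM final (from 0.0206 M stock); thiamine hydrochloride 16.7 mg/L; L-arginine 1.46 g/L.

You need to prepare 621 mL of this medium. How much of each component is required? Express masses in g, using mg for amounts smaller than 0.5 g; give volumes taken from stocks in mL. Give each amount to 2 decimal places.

tetracycline 2.63 mL; L-arabinose 50.96 mL; EDTA 15.07 mL; thiamine hydrochloride 10.37 mg; L-arginine 0.91 g

Scale factor relative to 1 L: 0.621.
tetracycline: C1V1 = C2V2 → 26 µg/mL × 621 mL ÷ 6140 µg/mL = 2.63 mL
L-arabinose: C1V1 = C2V2 → 0.878% ÷ 10.7% × 621 mL = 50.96 mL
EDTA: C1V1 = C2V2 → 0.5 mM × 621 mL ÷ 20.6 mM = 15.07 mL
thiamine hydrochloride: 16.7 mg/L × 0.621 L = 10.37 mg
L-arginine: 1.46 g/L × 0.621 L = 0.91 g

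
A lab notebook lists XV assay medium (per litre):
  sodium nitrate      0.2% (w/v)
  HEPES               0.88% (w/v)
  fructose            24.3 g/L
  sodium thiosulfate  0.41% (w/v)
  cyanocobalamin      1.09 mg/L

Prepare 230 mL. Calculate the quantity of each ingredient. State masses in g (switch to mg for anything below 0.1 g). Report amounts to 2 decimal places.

sodium nitrate 0.46 g; HEPES 2.02 g; fructose 5.59 g; sodium thiosulfate 0.94 g; cyanocobalamin 0.25 mg

Working volume: 230 mL = 0.23 L.
sodium nitrate: 0.2 g per 100 mL × 230 mL ÷ 100 = 0.46 g
HEPES: 0.88% w/v = 8.8 g/L → 8.8 × 0.23 L = 2.02 g
fructose: 24.3 g/L × 0.23 L = 5.59 g
sodium thiosulfate: 0.41 g per 100 mL × 230 mL ÷ 100 = 0.94 g
cyanocobalamin: 1.09 mg/L × 0.23 L = 0.25 mg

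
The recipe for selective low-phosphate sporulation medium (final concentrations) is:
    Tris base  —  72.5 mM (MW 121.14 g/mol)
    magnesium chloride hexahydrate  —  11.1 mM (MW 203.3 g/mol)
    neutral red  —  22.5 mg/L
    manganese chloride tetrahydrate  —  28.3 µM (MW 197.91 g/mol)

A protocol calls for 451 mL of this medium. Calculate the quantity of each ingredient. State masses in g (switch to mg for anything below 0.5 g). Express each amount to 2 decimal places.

Scale factor relative to 1 L: 0.451.
Tris base: 72.5 mmol/L × 121.14 g/mol × 0.451 L ÷ 1000 = 3.96 g
magnesium chloride hexahydrate: 11.1 mmol/L × 203.3 g/mol × 0.451 L ÷ 1000 = 1.02 g
neutral red: 22.5 mg/L × 0.451 L = 10.15 mg
manganese chloride tetrahydrate: 28.3 µmol/L × 197.91 g/mol × 0.451 L ÷ 1000 = 2.53 mg

Tris base 3.96 g; magnesium chloride hexahydrate 1.02 g; neutral red 10.15 mg; manganese chloride tetrahydrate 2.53 mg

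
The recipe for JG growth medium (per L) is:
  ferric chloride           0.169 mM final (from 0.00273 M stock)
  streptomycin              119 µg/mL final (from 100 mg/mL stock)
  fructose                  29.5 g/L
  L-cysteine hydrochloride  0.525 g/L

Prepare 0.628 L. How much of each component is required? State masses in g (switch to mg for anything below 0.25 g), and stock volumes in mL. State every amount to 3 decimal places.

Scale factor relative to 1 L: 0.628.
ferric chloride: V = C2·V2/C1 = 0.169 mM × 628 mL ÷ 2.73 mM = 38.876 mL
streptomycin: dilute stock: 119 µg/mL × 628 mL ÷ 100000 µg/mL = 0.747 mL
fructose: 29.5 g/L × 0.628 L = 18.526 g
L-cysteine hydrochloride: 0.525 g/L × 0.628 L = 0.330 g

ferric chloride 38.876 mL; streptomycin 0.747 mL; fructose 18.526 g; L-cysteine hydrochloride 0.330 g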